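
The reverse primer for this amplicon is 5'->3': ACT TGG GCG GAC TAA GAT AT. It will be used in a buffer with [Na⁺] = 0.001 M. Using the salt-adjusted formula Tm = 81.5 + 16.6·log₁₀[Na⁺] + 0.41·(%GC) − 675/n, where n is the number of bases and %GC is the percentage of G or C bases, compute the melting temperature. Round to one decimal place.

16.4°C

Length n = 20. Counting bases: C=3, T=5, A=6, G=6
G+C = 9, so %GC = 9/20 × 100 = 45%
Salt term: 16.6 × (-3) = -49.8
GC term: 0.41 × 45 = 18.45; length term: −675/20 = −33.75
Tm = 81.5 + (-49.8) + 18.45 − 33.75 = 16.4 → 16.4°C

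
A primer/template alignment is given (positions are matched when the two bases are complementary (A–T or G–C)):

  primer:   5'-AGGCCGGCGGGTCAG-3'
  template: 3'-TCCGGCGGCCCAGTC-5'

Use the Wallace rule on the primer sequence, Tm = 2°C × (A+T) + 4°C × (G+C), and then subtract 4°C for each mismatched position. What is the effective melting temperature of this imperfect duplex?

Primer base counts: A=2, T=1, G=8, C=4 → A+T=3, G+C=12
Perfect-match Tm = 2(3) + 4(12) = 6 + 48 = 54°C
Mismatches (positions where the bases are not complementary): 1 (at position 7)
Effective Tm = 54 − 1×4 = 54 − 4 = 50°C

50°C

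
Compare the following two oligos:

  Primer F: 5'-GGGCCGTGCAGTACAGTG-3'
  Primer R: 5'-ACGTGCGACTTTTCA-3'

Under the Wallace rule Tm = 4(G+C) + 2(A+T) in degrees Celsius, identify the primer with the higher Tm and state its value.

Primer F: A+T=6, G+C=12 → Tm = 2(6)+4(12) = 60°C
Primer R: A+T=8, G+C=7 → Tm = 2(8)+4(7) = 44°C
60°C vs 44°C → primer F is higher.

Primer F, 60°C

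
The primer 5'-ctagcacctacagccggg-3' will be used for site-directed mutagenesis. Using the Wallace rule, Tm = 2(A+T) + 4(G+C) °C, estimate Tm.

60°C

Scanning the sequence gives G=5, A=4, T=2, C=7.
So N_AT = 6 and N_GC = 12.
Tm = 4·12 + 2·6 = 48 + 12 = 60°C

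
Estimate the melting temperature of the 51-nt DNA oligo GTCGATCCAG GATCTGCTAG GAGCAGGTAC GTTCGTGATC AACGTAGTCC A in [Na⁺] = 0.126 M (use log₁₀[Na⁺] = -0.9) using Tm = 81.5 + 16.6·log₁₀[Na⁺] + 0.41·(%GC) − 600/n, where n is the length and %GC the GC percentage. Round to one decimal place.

76.5°C

Length n = 51. C=12, G=15, T=12, A=12
G+C = 27, so %GC = 27/51 × 100 = 52.941%
Salt term: 16.6 × (-0.9) = -14.94
GC term: 0.41 × 52.941 = 21.706; length term: −600/51 = −11.765
Tm = 81.5 + (-14.94) + 21.706 − 11.765 = 76.501 → 76.5°C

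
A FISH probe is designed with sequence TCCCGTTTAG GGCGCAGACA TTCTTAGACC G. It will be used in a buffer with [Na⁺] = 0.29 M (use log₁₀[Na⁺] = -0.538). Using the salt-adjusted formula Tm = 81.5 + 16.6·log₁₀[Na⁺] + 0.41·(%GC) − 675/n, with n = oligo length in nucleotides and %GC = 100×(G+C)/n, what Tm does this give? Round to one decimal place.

73.3°C

Length n = 31. A=6, T=8, C=9, G=8
G+C = 17, so %GC = 17/31 × 100 = 54.839%
Salt term: 16.6 × (-0.538) = -8.931
GC term: 0.41 × 54.839 = 22.484; length term: −675/31 = −21.774
Tm = 81.5 + (-8.931) + 22.484 − 21.774 = 73.279 → 73.3°C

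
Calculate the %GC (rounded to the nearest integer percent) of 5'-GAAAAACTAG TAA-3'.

23%

Scanning the sequence gives C=1, T=2, G=2, A=8.
G+C = 2 + 1 = 3 out of 13 bases
%GC = 3/13 × 100 = 23.08% ≈ 23%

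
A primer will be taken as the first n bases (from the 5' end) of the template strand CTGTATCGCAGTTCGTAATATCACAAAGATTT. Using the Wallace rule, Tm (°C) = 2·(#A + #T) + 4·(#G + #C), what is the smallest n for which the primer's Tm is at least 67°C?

n = 24

First 23 bases: CTGTATCGCAGTTCGTAATATCA → Tm = 64°C (< 67°C)
First 24 bases: CTGTATCGCAGTTCGTAATATCAC → Tm = 68°C (≥ 67°C)
Since every base adds ≥2°C, Tm only increases with n, so the threshold is first crossed at n = 24.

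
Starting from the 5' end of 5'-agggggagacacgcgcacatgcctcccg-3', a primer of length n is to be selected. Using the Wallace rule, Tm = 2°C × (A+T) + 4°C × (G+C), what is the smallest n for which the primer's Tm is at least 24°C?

First 6 bases: AGGGGG → Tm = 22°C (< 24°C)
First 7 bases: AGGGGGA → Tm = 24°C (≥ 24°C)
Each additional base adds 2°C (A/T) or 4°C (G/C), so Tm is non-decreasing in n; n = 7 is the first length to reach 24°C.

n = 7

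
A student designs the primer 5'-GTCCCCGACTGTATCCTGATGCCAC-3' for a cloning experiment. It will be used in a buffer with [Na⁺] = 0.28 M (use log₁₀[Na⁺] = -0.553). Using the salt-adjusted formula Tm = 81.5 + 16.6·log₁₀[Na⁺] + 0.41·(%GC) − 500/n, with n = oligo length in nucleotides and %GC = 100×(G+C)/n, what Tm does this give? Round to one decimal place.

Length n = 25. Base counts: A=4, T=6, G=5, C=10
G+C = 15, so %GC = 15/25 × 100 = 60%
Salt term: 16.6 × (-0.553) = -9.18
GC term: 0.41 × 60 = 24.6; length term: −500/25 = −20
Tm = 81.5 + (-9.18) + 24.6 − 20 = 76.92 → 76.9°C

76.9°C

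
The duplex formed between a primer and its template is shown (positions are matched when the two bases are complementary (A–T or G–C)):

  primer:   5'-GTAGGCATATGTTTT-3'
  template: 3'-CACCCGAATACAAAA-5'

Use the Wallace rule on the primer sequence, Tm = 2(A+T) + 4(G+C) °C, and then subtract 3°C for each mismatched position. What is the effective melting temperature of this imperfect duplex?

34°C

Primer base counts: A=3, T=7, G=4, C=1 → A+T=10, G+C=5
Perfect-match Tm = 2(10) + 4(5) = 20 + 20 = 40°C
Mismatches (positions where the bases are not complementary): 2 (at positions 3, 7)
Effective Tm = 40 − 2×3 = 40 − 6 = 34°C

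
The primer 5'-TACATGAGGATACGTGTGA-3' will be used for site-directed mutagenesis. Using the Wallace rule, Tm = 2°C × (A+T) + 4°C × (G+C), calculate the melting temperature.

Base counts: A=6, C=2, G=6, T=5
AT pairs contribute 11, GC pairs contribute 8.
Tm = 2(11) + 4(8) = 22 + 32 = 54°C

54°C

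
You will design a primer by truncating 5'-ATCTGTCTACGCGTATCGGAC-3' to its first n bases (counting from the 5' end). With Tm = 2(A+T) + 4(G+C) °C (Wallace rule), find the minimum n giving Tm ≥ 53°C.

n = 18

First 17 bases: ATCTGTCTACGCGTATC → Tm = 50°C (< 53°C)
First 18 bases: ATCTGTCTACGCGTATCG → Tm = 54°C (≥ 53°C)
Since every base adds ≥2°C, Tm only increases with n, so the threshold is first crossed at n = 18.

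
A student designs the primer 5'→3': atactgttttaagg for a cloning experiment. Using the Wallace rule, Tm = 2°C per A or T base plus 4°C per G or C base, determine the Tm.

36°C

Counting bases: T=6, C=1, G=3, A=4
A+T = 10, G+C = 4
Tm = 2×10 + 4×4 = 36°C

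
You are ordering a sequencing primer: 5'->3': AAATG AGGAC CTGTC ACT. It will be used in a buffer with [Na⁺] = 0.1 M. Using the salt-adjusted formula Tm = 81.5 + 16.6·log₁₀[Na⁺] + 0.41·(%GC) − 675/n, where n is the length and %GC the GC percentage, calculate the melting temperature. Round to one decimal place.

Length n = 18. Scanning the sequence gives A=6, G=4, T=4, C=4.
G+C = 8, so %GC = 8/18 × 100 = 44.444%
Salt term: 16.6 × (-1) = -16.6
GC term: 0.41 × 44.444 = 18.222; length term: −675/18 = −37.5
Tm = 81.5 + (-16.6) + 18.222 − 37.5 = 45.622 → 45.6°C

45.6°C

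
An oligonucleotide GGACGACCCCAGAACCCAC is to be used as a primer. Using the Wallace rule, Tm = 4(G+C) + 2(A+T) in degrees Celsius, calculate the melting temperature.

64°C

Base counts: A=6, T=0, G=4, C=9
So N_AT = 6 and N_GC = 13.
Tm = 2(6) + 4(13) = 12 + 52 = 64°C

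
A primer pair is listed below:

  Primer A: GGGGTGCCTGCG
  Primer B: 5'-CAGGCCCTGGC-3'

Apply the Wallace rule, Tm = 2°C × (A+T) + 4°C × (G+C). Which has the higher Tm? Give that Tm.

Primer A, 44°C

Primer A: A+T=2, G+C=10 → Tm = 2(2)+4(10) = 44°C
Primer B: A+T=2, G+C=9 → Tm = 2(2)+4(9) = 40°C
44°C vs 40°C → primer A is higher.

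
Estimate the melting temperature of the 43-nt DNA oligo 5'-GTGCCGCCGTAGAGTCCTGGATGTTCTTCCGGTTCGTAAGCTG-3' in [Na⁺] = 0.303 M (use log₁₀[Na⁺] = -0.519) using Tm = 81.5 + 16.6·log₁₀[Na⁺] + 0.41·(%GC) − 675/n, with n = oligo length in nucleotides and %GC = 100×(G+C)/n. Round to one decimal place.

Length n = 43. Base counts: A=5, G=14, C=11, T=13
G+C = 25, so %GC = 25/43 × 100 = 58.14%
Salt term: 16.6 × (-0.519) = -8.615
GC term: 0.41 × 58.14 = 23.837; length term: −675/43 = −15.698
Tm = 81.5 + (-8.615) + 23.837 − 15.698 = 81.024 → 81.0°C

81.0°C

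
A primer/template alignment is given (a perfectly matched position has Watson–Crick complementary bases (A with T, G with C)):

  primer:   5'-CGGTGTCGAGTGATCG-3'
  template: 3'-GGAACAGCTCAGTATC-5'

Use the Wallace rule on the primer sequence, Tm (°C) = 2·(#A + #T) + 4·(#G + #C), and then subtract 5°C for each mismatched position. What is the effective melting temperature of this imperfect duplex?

Primer base counts: A=2, T=4, G=7, C=3 → A+T=6, G+C=10
Perfect-match Tm = 2(6) + 4(10) = 12 + 40 = 52°C
Mismatches (positions where the bases are not complementary): 4 (at positions 2, 3, 12, 15)
Effective Tm = 52 − 4×5 = 52 − 20 = 32°C

32°C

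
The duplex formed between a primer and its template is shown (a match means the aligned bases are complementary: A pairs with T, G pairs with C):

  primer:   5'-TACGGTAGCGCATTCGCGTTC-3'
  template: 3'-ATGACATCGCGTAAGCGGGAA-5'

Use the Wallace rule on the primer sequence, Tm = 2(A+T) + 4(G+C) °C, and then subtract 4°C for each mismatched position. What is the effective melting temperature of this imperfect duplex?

Primer base counts: A=3, T=6, G=6, C=6 → A+T=9, G+C=12
Perfect-match Tm = 2(9) + 4(12) = 18 + 48 = 66°C
Mismatches (positions where the bases are not complementary): 4 (at positions 4, 18, 19, 21)
Effective Tm = 66 − 4×4 = 66 − 16 = 50°C

50°C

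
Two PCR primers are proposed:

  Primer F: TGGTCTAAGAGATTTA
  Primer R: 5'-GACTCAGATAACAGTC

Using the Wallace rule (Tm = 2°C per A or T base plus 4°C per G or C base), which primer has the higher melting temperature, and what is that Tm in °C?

Primer F: A+T=11, G+C=5 → Tm = 2(11)+4(5) = 42°C
Primer R: A+T=9, G+C=7 → Tm = 2(9)+4(7) = 46°C
42°C vs 46°C → primer R is higher.

Primer R, 46°C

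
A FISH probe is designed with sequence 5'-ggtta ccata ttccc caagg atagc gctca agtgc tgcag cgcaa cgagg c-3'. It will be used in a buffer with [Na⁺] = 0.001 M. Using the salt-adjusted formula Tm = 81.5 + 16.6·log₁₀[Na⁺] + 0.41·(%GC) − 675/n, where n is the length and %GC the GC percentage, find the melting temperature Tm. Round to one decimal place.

41.8°C

Length n = 51. Scanning the sequence gives G=14, A=13, T=9, C=15.
G+C = 29, so %GC = 29/51 × 100 = 56.863%
Salt term: 16.6 × (-3) = -49.8
GC term: 0.41 × 56.863 = 23.314; length term: −675/51 = −13.235
Tm = 81.5 + (-49.8) + 23.314 − 13.235 = 41.779 → 41.8°C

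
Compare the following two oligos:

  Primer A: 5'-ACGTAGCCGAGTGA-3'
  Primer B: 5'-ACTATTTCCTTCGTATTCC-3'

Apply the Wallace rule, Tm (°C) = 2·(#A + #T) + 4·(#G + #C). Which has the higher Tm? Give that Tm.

Primer B, 52°C

Primer A: A+T=6, G+C=8 → Tm = 2(6)+4(8) = 44°C
Primer B: A+T=12, G+C=7 → Tm = 2(12)+4(7) = 52°C
44°C vs 52°C → primer B is higher.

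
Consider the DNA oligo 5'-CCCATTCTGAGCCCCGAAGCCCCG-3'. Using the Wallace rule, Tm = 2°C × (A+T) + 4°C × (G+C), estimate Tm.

82°C

Base counts: C=12, T=3, G=5, A=4
AT pairs contribute 7, GC pairs contribute 17.
Tm = 2×7 + 4×17 = 82°C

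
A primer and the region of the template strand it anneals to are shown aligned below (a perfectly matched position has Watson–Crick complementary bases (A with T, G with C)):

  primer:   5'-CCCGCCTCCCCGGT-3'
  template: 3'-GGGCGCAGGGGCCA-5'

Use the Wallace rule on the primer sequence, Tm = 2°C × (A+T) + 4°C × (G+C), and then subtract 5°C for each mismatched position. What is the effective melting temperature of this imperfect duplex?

Primer base counts: A=0, T=2, G=3, C=9 → A+T=2, G+C=12
Perfect-match Tm = 2(2) + 4(12) = 4 + 48 = 52°C
Mismatches (positions where the bases are not complementary): 1 (at position 6)
Effective Tm = 52 − 1×5 = 52 − 5 = 47°C

47°C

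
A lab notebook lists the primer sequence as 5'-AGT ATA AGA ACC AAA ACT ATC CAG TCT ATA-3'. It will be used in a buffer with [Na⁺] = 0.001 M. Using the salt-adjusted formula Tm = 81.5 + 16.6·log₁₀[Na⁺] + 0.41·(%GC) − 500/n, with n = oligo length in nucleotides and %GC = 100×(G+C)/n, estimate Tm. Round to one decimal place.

27.3°C

Length n = 30. Scanning the sequence gives A=14, G=3, C=6, T=7.
G+C = 9, so %GC = 9/30 × 100 = 30%
Salt term: 16.6 × (-3) = -49.8
GC term: 0.41 × 30 = 12.3; length term: −500/30 = −16.667
Tm = 81.5 + (-49.8) + 12.3 − 16.667 = 27.333 → 27.3°C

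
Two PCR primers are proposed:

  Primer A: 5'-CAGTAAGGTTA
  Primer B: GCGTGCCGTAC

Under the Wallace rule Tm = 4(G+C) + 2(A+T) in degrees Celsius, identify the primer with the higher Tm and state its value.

Primer B, 38°C

Primer A: A+T=7, G+C=4 → Tm = 2(7)+4(4) = 30°C
Primer B: A+T=3, G+C=8 → Tm = 2(3)+4(8) = 38°C
30°C vs 38°C → primer B is higher.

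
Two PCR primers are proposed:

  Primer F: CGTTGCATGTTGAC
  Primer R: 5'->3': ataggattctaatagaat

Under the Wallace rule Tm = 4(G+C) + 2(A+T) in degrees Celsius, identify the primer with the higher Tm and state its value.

Primer R, 44°C

Primer F: A+T=7, G+C=7 → Tm = 2(7)+4(7) = 42°C
Primer R: A+T=14, G+C=4 → Tm = 2(14)+4(4) = 44°C
42°C vs 44°C → primer R is higher.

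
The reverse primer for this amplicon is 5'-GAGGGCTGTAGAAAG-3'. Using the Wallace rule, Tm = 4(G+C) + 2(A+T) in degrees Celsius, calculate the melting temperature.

G=7, T=2, C=1, A=5
So N_AT = 7 and N_GC = 8.
Tm = 4·8 + 2·7 = 32 + 14 = 46°C

46°C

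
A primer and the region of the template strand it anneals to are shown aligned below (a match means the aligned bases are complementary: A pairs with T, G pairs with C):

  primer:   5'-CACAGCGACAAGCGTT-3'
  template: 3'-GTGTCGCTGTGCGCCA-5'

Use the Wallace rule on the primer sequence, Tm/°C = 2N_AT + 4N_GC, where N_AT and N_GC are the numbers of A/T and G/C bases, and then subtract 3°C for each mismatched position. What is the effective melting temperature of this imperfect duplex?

44°C

Primer base counts: A=5, T=2, G=4, C=5 → A+T=7, G+C=9
Perfect-match Tm = 2(7) + 4(9) = 14 + 36 = 50°C
Mismatches (positions where the bases are not complementary): 2 (at positions 11, 15)
Effective Tm = 50 − 2×3 = 50 − 6 = 44°C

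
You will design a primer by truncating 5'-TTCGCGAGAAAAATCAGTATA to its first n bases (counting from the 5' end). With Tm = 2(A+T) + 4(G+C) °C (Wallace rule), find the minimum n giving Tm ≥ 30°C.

First 9 bases: TTCGCGAGA → Tm = 28°C (< 30°C)
First 10 bases: TTCGCGAGAA → Tm = 30°C (≥ 30°C)
Each additional base adds 2°C (A/T) or 4°C (G/C), so Tm is non-decreasing in n; n = 10 is the first length to reach 30°C.

n = 10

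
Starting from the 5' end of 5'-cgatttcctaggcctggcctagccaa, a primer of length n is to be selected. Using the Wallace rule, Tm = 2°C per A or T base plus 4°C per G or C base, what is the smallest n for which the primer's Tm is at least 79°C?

First 24 bases: CGATTTCCTAGGCCTGGCCTAGCC → Tm = 78°C (< 79°C)
First 25 bases: CGATTTCCTAGGCCTGGCCTAGCCA → Tm = 80°C (≥ 79°C)
Since every base adds ≥2°C, Tm only increases with n, so the threshold is first crossed at n = 25.

n = 25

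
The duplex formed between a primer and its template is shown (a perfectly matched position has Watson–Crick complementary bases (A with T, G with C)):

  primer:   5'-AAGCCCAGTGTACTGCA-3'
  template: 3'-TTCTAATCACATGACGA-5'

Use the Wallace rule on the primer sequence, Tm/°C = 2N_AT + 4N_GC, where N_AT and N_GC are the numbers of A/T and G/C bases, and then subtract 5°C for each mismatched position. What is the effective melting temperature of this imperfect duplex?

32°C

Primer base counts: A=5, T=3, G=4, C=5 → A+T=8, G+C=9
Perfect-match Tm = 2(8) + 4(9) = 16 + 36 = 52°C
Mismatches (positions where the bases are not complementary): 4 (at positions 4, 5, 6, 17)
Effective Tm = 52 − 4×5 = 52 − 20 = 32°C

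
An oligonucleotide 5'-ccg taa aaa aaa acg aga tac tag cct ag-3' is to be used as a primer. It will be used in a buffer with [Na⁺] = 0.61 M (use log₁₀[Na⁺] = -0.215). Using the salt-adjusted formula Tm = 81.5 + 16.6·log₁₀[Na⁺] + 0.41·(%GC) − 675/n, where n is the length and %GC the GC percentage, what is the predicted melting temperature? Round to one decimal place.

Length n = 29. Base counts: G=5, T=4, A=14, C=6
G+C = 11, so %GC = 11/29 × 100 = 37.931%
Salt term: 16.6 × (-0.215) = -3.569
GC term: 0.41 × 37.931 = 15.552; length term: −675/29 = −23.276
Tm = 81.5 + (-3.569) + 15.552 − 23.276 = 70.207 → 70.2°C

70.2°C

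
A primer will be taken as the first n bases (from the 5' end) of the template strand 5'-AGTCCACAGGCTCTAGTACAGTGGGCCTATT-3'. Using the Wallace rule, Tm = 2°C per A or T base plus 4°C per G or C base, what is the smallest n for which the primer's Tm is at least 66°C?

First 21 bases: AGTCCACAGGCTCTAGTACAG → Tm = 64°C (< 66°C)
First 22 bases: AGTCCACAGGCTCTAGTACAGT → Tm = 66°C (≥ 66°C)
Each additional base adds 2°C (A/T) or 4°C (G/C), so Tm is non-decreasing in n; n = 22 is the first length to reach 66°C.

n = 22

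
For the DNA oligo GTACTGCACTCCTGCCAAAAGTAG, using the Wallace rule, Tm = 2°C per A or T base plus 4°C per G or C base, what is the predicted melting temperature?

G=5, T=5, C=7, A=7
AT pairs contribute 12, GC pairs contribute 12.
Tm = 2×12 + 4×12 = 72°C

72°C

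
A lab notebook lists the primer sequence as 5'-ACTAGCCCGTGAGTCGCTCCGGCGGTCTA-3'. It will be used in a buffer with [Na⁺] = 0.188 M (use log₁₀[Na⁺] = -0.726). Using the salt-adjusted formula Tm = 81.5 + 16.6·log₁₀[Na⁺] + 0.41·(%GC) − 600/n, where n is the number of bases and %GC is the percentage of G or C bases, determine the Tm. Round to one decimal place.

Length n = 29. G=9, C=10, A=4, T=6
G+C = 19, so %GC = 19/29 × 100 = 65.517%
Salt term: 16.6 × (-0.726) = -12.052
GC term: 0.41 × 65.517 = 26.862; length term: −600/29 = −20.69
Tm = 81.5 + (-12.052) + 26.862 − 20.69 = 75.62 → 75.6°C

75.6°C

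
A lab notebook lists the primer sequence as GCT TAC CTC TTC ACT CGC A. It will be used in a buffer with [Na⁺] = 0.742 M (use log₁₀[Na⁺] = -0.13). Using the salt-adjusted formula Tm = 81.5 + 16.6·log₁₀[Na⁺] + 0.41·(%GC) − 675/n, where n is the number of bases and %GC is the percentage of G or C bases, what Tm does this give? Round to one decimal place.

65.4°C

Length n = 19. G=2, A=3, T=6, C=8
G+C = 10, so %GC = 10/19 × 100 = 52.632%
Salt term: 16.6 × (-0.13) = -2.158
GC term: 0.41 × 52.632 = 21.579; length term: −675/19 = −35.526
Tm = 81.5 + (-2.158) + 21.579 − 35.526 = 65.395 → 65.4°C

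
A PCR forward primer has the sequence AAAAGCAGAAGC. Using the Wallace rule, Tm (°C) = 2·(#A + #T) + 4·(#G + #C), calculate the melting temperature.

A=7, C=2, G=3, T=0
A+T = 7, G+C = 5
Tm = 2×7 + 4×5 = 34°C

34°C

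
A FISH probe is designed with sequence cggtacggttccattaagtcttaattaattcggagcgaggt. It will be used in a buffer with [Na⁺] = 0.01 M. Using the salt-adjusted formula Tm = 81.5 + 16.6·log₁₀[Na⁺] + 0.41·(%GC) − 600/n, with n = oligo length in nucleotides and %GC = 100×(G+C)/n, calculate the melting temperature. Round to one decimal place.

51.7°C

Length n = 41. Base counts: A=10, G=11, T=13, C=7
G+C = 18, so %GC = 18/41 × 100 = 43.902%
Salt term: 16.6 × (-2) = -33.2
GC term: 0.41 × 43.902 = 18; length term: −600/41 = −14.634
Tm = 81.5 + (-33.2) + 18 − 14.634 = 51.666 → 51.7°C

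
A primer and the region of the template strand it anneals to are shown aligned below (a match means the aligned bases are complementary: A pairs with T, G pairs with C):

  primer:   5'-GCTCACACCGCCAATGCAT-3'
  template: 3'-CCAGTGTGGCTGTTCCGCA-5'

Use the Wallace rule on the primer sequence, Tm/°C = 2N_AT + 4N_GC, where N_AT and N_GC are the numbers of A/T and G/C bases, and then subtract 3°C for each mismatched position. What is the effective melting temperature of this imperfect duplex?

Primer base counts: A=5, T=3, G=3, C=8 → A+T=8, G+C=11
Perfect-match Tm = 2(8) + 4(11) = 16 + 44 = 60°C
Mismatches (positions where the bases are not complementary): 4 (at positions 2, 11, 15, 18)
Effective Tm = 60 − 4×3 = 60 − 12 = 48°C

48°C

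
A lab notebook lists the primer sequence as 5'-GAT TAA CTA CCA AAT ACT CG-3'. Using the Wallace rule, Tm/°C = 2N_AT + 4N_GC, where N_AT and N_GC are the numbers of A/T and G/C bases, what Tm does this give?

Base counts: C=5, A=8, T=5, G=2
A+T = 13, G+C = 7
Tm = 2(13) + 4(7) = 26 + 28 = 54°C

54°C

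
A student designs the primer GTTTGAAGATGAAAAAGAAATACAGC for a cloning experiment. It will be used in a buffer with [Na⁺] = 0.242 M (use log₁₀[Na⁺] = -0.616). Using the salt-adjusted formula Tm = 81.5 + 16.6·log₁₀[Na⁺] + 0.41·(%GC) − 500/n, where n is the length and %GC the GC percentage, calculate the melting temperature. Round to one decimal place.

Length n = 26. Scanning the sequence gives G=6, A=13, T=5, C=2.
G+C = 8, so %GC = 8/26 × 100 = 30.769%
Salt term: 16.6 × (-0.616) = -10.226
GC term: 0.41 × 30.769 = 12.615; length term: −500/26 = −19.231
Tm = 81.5 + (-10.226) + 12.615 − 19.231 = 64.658 → 64.7°C

64.7°C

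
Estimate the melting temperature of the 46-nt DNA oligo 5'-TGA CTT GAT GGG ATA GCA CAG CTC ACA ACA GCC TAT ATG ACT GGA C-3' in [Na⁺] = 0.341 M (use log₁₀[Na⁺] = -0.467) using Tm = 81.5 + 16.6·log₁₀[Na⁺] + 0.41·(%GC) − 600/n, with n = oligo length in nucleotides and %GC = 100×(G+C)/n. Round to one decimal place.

Length n = 46. Base counts: C=11, G=11, A=14, T=10
G+C = 22, so %GC = 22/46 × 100 = 47.826%
Salt term: 16.6 × (-0.467) = -7.752
GC term: 0.41 × 47.826 = 19.609; length term: −600/46 = −13.043
Tm = 81.5 + (-7.752) + 19.609 − 13.043 = 80.314 → 80.3°C

80.3°C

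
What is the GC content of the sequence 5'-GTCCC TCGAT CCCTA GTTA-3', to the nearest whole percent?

53%

Scanning the sequence gives G=3, T=6, A=3, C=7.
G+C = 3 + 7 = 10 out of 19 bases
%GC = 10/19 × 100 = 52.63% ≈ 53%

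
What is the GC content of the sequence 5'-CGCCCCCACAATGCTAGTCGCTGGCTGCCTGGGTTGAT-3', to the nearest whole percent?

Counting bases: T=9, C=13, G=11, A=5
G+C = 11 + 13 = 24 out of 38 bases
%GC = 24/38 × 100 = 63.16% ≈ 63%

63%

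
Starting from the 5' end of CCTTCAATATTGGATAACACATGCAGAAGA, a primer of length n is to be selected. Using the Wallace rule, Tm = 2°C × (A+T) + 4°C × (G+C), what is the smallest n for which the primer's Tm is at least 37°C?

First 13 bases: CCTTCAATATTGG → Tm = 36°C (< 37°C)
First 14 bases: CCTTCAATATTGGA → Tm = 38°C (≥ 37°C)
Since every base adds ≥2°C, Tm only increases with n, so the threshold is first crossed at n = 14.

n = 14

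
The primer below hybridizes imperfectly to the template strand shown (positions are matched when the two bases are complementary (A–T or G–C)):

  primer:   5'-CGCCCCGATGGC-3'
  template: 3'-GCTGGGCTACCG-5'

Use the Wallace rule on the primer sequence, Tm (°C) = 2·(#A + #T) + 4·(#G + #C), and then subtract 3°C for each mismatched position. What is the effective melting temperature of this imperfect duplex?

Primer base counts: A=1, T=1, G=4, C=6 → A+T=2, G+C=10
Perfect-match Tm = 2(2) + 4(10) = 4 + 40 = 44°C
Mismatches (positions where the bases are not complementary): 1 (at position 3)
Effective Tm = 44 − 1×3 = 44 − 3 = 41°C

41°C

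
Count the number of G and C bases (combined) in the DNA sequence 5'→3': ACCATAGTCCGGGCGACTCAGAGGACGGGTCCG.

22

Scanning the sequence gives T=4, C=10, A=7, G=12.
Total G or C: 12 + 10 = 22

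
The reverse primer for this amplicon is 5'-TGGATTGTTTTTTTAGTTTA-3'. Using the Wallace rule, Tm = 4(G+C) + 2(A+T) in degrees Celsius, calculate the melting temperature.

48°C

A=3, C=0, T=13, G=4
AT pairs contribute 16, GC pairs contribute 4.
Tm = 4·4 + 2·16 = 16 + 32 = 48°C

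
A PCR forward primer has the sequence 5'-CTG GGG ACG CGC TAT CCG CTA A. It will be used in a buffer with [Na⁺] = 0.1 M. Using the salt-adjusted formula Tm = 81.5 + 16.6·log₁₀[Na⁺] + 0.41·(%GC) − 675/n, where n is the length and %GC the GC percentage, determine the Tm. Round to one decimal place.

Length n = 22. G=7, T=4, C=7, A=4
G+C = 14, so %GC = 14/22 × 100 = 63.636%
Salt term: 16.6 × (-1) = -16.6
GC term: 0.41 × 63.636 = 26.091; length term: −675/22 = −30.682
Tm = 81.5 + (-16.6) + 26.091 − 30.682 = 60.309 → 60.3°C

60.3°C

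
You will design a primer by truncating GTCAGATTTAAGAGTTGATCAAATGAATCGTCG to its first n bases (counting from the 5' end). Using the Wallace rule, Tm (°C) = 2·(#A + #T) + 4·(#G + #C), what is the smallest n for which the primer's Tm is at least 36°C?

n = 14

First 13 bases: GTCAGATTTAAGA → Tm = 34°C (< 36°C)
First 14 bases: GTCAGATTTAAGAG → Tm = 38°C (≥ 36°C)
Each additional base adds 2°C (A/T) or 4°C (G/C), so Tm is non-decreasing in n; n = 14 is the first length to reach 36°C.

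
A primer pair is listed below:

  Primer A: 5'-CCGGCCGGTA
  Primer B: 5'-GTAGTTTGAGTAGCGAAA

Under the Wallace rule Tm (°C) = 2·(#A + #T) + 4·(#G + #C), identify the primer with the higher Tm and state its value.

Primer A: A+T=2, G+C=8 → Tm = 2(2)+4(8) = 36°C
Primer B: A+T=11, G+C=7 → Tm = 2(11)+4(7) = 50°C
36°C vs 50°C → primer B is higher.

Primer B, 50°C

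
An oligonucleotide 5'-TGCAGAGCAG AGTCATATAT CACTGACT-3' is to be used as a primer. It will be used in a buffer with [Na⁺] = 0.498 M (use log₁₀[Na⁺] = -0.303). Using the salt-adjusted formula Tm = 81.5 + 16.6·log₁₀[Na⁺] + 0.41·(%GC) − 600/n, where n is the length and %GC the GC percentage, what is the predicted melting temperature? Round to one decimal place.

Length n = 28. Scanning the sequence gives T=7, G=6, C=6, A=9.
G+C = 12, so %GC = 12/28 × 100 = 42.857%
Salt term: 16.6 × (-0.303) = -5.03
GC term: 0.41 × 42.857 = 17.571; length term: −600/28 = −21.429
Tm = 81.5 + (-5.03) + 17.571 − 21.429 = 72.612 → 72.6°C

72.6°C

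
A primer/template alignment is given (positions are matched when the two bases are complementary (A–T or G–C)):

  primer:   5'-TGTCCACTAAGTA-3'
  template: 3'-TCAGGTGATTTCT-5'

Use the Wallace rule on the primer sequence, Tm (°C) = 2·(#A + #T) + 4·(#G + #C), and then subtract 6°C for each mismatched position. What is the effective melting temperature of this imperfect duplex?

18°C

Primer base counts: A=4, T=4, G=2, C=3 → A+T=8, G+C=5
Perfect-match Tm = 2(8) + 4(5) = 16 + 20 = 36°C
Mismatches (positions where the bases are not complementary): 3 (at positions 1, 11, 12)
Effective Tm = 36 − 3×6 = 36 − 18 = 18°C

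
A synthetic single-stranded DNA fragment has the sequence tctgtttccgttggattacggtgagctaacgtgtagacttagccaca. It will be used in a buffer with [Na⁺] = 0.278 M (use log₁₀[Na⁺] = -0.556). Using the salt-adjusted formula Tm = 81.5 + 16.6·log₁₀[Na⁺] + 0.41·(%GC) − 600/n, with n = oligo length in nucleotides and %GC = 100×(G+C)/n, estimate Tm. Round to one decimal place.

78.7°C

Length n = 47. Counting bases: A=10, G=12, C=10, T=15
G+C = 22, so %GC = 22/47 × 100 = 46.809%
Salt term: 16.6 × (-0.556) = -9.23
GC term: 0.41 × 46.809 = 19.192; length term: −600/47 = −12.766
Tm = 81.5 + (-9.23) + 19.192 − 12.766 = 78.696 → 78.7°C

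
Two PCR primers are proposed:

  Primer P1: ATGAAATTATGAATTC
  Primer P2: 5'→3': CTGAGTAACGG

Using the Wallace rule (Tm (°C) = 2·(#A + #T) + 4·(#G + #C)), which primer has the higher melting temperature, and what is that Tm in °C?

Primer P1, 38°C

Primer P1: A+T=13, G+C=3 → Tm = 2(13)+4(3) = 38°C
Primer P2: A+T=5, G+C=6 → Tm = 2(5)+4(6) = 34°C
38°C vs 34°C → primer P1 is higher.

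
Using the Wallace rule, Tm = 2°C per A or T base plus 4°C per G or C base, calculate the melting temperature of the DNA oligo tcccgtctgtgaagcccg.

60°C

Counting bases: A=2, G=5, T=4, C=7
A+T = 6, G+C = 12
Tm = 2(6) + 4(12) = 12 + 48 = 60°C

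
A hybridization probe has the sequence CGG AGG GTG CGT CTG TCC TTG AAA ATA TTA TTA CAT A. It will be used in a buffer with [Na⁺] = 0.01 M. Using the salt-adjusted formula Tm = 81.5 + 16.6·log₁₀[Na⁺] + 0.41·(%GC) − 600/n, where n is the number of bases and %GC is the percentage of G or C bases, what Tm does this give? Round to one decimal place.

Length n = 37. Base counts: G=9, A=10, T=12, C=6
G+C = 15, so %GC = 15/37 × 100 = 40.541%
Salt term: 16.6 × (-2) = -33.2
GC term: 0.41 × 40.541 = 16.622; length term: −600/37 = −16.216
Tm = 81.5 + (-33.2) + 16.622 − 16.216 = 48.706 → 48.7°C

48.7°C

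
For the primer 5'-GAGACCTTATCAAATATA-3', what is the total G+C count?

5

Counting bases: G=2, C=3, A=8, T=5
Total G or C: 2 + 3 = 5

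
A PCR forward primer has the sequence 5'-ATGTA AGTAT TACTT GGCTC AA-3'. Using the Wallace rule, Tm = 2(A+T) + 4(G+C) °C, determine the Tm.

58°C

Counting bases: G=4, T=8, A=7, C=3
So N_AT = 15 and N_GC = 7.
Tm = 4·7 + 2·15 = 28 + 30 = 58°C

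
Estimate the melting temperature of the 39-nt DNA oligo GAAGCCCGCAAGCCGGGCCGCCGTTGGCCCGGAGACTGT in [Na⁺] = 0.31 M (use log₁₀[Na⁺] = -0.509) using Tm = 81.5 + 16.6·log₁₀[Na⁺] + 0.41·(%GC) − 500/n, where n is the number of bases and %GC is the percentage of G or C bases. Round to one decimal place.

90.7°C

Length n = 39. Scanning the sequence gives C=14, G=15, T=4, A=6.
G+C = 29, so %GC = 29/39 × 100 = 74.359%
Salt term: 16.6 × (-0.509) = -8.449
GC term: 0.41 × 74.359 = 30.487; length term: −500/39 = −12.821
Tm = 81.5 + (-8.449) + 30.487 − 12.821 = 90.717 → 90.7°C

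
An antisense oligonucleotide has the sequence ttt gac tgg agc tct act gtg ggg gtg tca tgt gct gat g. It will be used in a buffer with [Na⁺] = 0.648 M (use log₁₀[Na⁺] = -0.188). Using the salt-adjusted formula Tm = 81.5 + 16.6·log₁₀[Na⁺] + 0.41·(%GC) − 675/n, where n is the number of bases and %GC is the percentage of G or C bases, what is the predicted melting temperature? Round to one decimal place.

Length n = 40. A=5, G=15, T=14, C=6
G+C = 21, so %GC = 21/40 × 100 = 52.5%
Salt term: 16.6 × (-0.188) = -3.121
GC term: 0.41 × 52.5 = 21.525; length term: −675/40 = −16.875
Tm = 81.5 + (-3.121) + 21.525 − 16.875 = 83.029 → 83.0°C

83.0°C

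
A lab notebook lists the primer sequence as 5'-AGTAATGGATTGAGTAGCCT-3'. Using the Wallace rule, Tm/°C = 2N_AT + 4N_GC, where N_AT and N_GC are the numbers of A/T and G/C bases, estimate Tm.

C=2, T=6, A=6, G=6
So N_AT = 12 and N_GC = 8.
Tm = 2×12 + 4×8 = 56°C

56°C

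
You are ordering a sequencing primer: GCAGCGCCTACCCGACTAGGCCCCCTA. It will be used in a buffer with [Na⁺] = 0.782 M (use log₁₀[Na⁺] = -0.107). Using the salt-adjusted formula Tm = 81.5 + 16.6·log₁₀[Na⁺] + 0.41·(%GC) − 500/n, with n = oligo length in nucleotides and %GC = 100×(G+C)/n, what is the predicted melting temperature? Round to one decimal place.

90.1°C

Length n = 27. Scanning the sequence gives C=13, A=5, T=3, G=6.
G+C = 19, so %GC = 19/27 × 100 = 70.37%
Salt term: 16.6 × (-0.107) = -1.776
GC term: 0.41 × 70.37 = 28.852; length term: −500/27 = −18.519
Tm = 81.5 + (-1.776) + 28.852 − 18.519 = 90.057 → 90.1°C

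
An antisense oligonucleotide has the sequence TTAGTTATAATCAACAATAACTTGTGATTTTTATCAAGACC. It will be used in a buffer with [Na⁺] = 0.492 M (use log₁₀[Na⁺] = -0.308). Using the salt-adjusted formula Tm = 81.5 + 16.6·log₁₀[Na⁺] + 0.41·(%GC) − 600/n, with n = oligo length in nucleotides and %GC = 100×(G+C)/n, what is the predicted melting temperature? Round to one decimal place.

71.8°C

Length n = 41. Counting bases: A=15, T=16, C=6, G=4
G+C = 10, so %GC = 10/41 × 100 = 24.39%
Salt term: 16.6 × (-0.308) = -5.113
GC term: 0.41 × 24.39 = 10; length term: −600/41 = −14.634
Tm = 81.5 + (-5.113) + 10 − 14.634 = 71.753 → 71.8°C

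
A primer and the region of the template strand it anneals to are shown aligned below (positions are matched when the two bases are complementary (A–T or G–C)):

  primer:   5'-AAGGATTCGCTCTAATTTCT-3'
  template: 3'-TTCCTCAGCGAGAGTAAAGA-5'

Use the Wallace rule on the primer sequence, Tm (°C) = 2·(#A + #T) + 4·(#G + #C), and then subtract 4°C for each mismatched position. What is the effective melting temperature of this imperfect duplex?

46°C

Primer base counts: A=5, T=8, G=3, C=4 → A+T=13, G+C=7
Perfect-match Tm = 2(13) + 4(7) = 26 + 28 = 54°C
Mismatches (positions where the bases are not complementary): 2 (at positions 6, 14)
Effective Tm = 54 − 2×4 = 54 − 8 = 46°C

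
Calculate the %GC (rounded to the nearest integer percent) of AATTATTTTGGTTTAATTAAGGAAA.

16%

G=4, T=11, C=0, A=10
G+C = 4 + 0 = 4 out of 25 bases
%GC = 4/25 × 100 = 16% ≈ 16%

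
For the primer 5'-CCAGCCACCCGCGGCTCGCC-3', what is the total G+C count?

Scanning the sequence gives G=5, A=2, C=12, T=1.
Total G or C: 5 + 12 = 17

17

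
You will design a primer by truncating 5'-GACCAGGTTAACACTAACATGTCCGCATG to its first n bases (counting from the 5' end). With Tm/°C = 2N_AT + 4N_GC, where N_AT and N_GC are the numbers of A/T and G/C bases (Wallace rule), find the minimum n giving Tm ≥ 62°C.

First 21 bases: GACCAGGTTAACACTAACATG → Tm = 60°C (< 62°C)
First 22 bases: GACCAGGTTAACACTAACATGT → Tm = 62°C (≥ 62°C)
Since every base adds ≥2°C, Tm only increases with n, so the threshold is first crossed at n = 22.

n = 22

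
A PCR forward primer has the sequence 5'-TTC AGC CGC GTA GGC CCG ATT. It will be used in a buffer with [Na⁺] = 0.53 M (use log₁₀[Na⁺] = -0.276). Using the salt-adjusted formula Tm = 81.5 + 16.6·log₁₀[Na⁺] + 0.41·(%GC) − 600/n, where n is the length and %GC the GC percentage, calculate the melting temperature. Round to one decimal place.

Length n = 21. Base counts: C=7, A=3, T=5, G=6
G+C = 13, so %GC = 13/21 × 100 = 61.905%
Salt term: 16.6 × (-0.276) = -4.582
GC term: 0.41 × 61.905 = 25.381; length term: −600/21 = −28.571
Tm = 81.5 + (-4.582) + 25.381 − 28.571 = 73.728 → 73.7°C

73.7°C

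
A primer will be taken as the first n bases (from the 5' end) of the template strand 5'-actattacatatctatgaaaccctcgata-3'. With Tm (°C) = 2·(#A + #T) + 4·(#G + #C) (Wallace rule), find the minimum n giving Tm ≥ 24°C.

n = 10

First 9 bases: ACTATTACA → Tm = 22°C (< 24°C)
First 10 bases: ACTATTACAT → Tm = 24°C (≥ 24°C)
Each additional base adds 2°C (A/T) or 4°C (G/C), so Tm is non-decreasing in n; n = 10 is the first length to reach 24°C.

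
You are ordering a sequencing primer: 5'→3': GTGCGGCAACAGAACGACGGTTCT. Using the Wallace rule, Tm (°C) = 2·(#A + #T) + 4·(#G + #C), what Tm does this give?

Base counts: C=6, T=4, G=8, A=6
AT pairs contribute 10, GC pairs contribute 14.
Tm = 4·14 + 2·10 = 56 + 20 = 76°C

76°C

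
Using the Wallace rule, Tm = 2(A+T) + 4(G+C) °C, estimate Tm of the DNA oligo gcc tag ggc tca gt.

46°C

Base counts: T=3, G=5, C=4, A=2
So N_AT = 5 and N_GC = 9.
Tm = 4·9 + 2·5 = 36 + 10 = 46°C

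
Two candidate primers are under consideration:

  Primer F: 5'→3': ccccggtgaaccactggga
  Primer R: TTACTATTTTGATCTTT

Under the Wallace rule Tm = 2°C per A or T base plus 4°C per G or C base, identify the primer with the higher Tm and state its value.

Primer F: A+T=6, G+C=13 → Tm = 2(6)+4(13) = 64°C
Primer R: A+T=14, G+C=3 → Tm = 2(14)+4(3) = 40°C
64°C vs 40°C → primer F is higher.

Primer F, 64°C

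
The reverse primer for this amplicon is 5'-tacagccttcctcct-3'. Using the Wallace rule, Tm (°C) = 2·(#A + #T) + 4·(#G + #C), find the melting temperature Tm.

46°C

Scanning the sequence gives T=5, C=7, A=2, G=1.
A+T = 7, G+C = 8
Tm = 4·8 + 2·7 = 32 + 14 = 46°C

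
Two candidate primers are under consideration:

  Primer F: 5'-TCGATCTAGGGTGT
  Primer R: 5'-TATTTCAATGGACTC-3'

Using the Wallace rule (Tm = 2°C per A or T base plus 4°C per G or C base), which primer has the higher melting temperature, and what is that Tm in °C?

Primer F: A+T=7, G+C=7 → Tm = 2(7)+4(7) = 42°C
Primer R: A+T=10, G+C=5 → Tm = 2(10)+4(5) = 40°C
42°C vs 40°C → primer F is higher.

Primer F, 42°C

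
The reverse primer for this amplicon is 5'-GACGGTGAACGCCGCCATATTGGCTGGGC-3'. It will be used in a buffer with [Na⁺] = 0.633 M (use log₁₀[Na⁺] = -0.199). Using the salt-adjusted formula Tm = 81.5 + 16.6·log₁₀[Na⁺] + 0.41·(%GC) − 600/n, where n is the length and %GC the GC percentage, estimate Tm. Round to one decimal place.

Length n = 29. G=11, C=8, A=5, T=5
G+C = 19, so %GC = 19/29 × 100 = 65.517%
Salt term: 16.6 × (-0.199) = -3.303
GC term: 0.41 × 65.517 = 26.862; length term: −600/29 = −20.69
Tm = 81.5 + (-3.303) + 26.862 − 20.69 = 84.369 → 84.4°C

84.4°C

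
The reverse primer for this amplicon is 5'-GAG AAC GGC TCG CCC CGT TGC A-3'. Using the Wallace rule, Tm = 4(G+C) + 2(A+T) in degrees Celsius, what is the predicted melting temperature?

74°C

Counting bases: A=4, C=8, G=7, T=3
AT pairs contribute 7, GC pairs contribute 15.
Tm = 2(7) + 4(15) = 14 + 60 = 74°C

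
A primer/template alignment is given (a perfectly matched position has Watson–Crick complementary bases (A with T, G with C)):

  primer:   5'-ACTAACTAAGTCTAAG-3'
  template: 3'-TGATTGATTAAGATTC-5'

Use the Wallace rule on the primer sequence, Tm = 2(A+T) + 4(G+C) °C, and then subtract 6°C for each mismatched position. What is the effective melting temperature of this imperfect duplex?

36°C

Primer base counts: A=7, T=4, G=2, C=3 → A+T=11, G+C=5
Perfect-match Tm = 2(11) + 4(5) = 22 + 20 = 42°C
Mismatches (positions where the bases are not complementary): 1 (at position 10)
Effective Tm = 42 − 1×6 = 42 − 6 = 36°C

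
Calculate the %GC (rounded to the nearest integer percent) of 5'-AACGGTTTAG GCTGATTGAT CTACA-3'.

40%

Counting bases: A=7, T=8, C=4, G=6
G+C = 6 + 4 = 10 out of 25 bases
%GC = 10/25 × 100 = 40% ≈ 40%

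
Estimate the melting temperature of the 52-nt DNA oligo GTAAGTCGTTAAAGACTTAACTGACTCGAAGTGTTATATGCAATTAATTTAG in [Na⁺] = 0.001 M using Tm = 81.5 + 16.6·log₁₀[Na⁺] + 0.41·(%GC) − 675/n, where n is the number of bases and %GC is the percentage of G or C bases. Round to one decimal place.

Length n = 52. Base counts: C=6, G=10, T=18, A=18
G+C = 16, so %GC = 16/52 × 100 = 30.769%
Salt term: 16.6 × (-3) = -49.8
GC term: 0.41 × 30.769 = 12.615; length term: −675/52 = −12.981
Tm = 81.5 + (-49.8) + 12.615 − 12.981 = 31.334 → 31.3°C

31.3°C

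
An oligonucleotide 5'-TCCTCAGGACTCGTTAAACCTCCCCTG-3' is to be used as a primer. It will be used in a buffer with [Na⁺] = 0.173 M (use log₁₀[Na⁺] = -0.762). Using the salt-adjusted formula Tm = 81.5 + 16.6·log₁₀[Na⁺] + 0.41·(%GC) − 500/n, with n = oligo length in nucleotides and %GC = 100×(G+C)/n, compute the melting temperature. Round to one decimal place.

73.1°C

Length n = 27. Scanning the sequence gives A=5, C=11, G=4, T=7.
G+C = 15, so %GC = 15/27 × 100 = 55.556%
Salt term: 16.6 × (-0.762) = -12.649
GC term: 0.41 × 55.556 = 22.778; length term: −500/27 = −18.519
Tm = 81.5 + (-12.649) + 22.778 − 18.519 = 73.11 → 73.1°C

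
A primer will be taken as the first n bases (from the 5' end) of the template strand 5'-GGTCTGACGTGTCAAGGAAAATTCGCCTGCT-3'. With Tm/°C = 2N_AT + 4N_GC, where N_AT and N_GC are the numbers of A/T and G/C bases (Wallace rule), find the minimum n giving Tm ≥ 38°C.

First 11 bases: GGTCTGACGTG → Tm = 36°C (< 38°C)
First 12 bases: GGTCTGACGTGT → Tm = 38°C (≥ 38°C)
Each additional base adds 2°C (A/T) or 4°C (G/C), so Tm is non-decreasing in n; n = 12 is the first length to reach 38°C.

n = 12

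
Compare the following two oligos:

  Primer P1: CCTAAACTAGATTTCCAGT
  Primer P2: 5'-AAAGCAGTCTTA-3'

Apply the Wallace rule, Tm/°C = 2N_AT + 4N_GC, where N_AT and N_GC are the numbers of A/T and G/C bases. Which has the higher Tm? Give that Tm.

Primer P1: A+T=12, G+C=7 → Tm = 2(12)+4(7) = 52°C
Primer P2: A+T=8, G+C=4 → Tm = 2(8)+4(4) = 32°C
52°C vs 32°C → primer P1 is higher.

Primer P1, 52°C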